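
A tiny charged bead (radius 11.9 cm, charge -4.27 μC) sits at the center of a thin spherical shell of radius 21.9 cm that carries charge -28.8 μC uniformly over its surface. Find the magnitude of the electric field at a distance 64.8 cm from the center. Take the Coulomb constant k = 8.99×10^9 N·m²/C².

|E| ≈ 7.08×10^5 N/C

By spherical symmetry E is radial; choose a Gaussian sphere of radius r = 64.8 cm (r > 21.9 cm, enclosing both).
Q_enc = (-4.27 μC) + (-28.8 μC) = -3.307e-5 C.
Since E is radial and uniform over the Gaussian sphere, Φ = E·4πr² = Q_enc/ε₀.
E = k|Q_enc|/r² = (8.99×10^9)(3.307e-5)/(0.648)² = 7.08×10^5 N/C.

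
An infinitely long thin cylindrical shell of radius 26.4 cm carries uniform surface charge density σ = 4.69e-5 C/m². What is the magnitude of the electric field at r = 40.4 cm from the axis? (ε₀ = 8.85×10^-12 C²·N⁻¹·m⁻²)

Coaxial Gaussian cylinder, radius r = 40.4 cm, length L (r > 26.4 cm).
The whole shell is enclosed: λ_enc = σ·2πR = (4.69×10^-5)·2π·(0.264) = 7.78×10^-5 C/m.
Since E is radial and uniform over the curved surface, Φ = E·2πrL = Q_enc/ε₀ = λ_enc L/ε₀.
E = |λ_enc|/(2πε₀r) = (7.78×10^-5)/(2π·8.85×10^-12·0.404) = 3.46e6 N/C.

3.46×10^6 N/C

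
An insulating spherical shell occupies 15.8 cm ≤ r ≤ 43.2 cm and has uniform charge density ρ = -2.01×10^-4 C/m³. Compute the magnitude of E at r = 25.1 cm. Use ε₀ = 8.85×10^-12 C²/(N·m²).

|E| ≈ 1.43×10^6 V/m

Use a concentric Gaussian sphere at r = 25.1 cm (within the shell material, 15.8 cm < r < 43.2 cm).
Enclosed charge is the volume from a to r: Q_enc = (4π/3)ρ(r³ − a³) = -9.993×10^-6 C.
Since E is radial and uniform over the Gaussian sphere, Φ = E·4πr² = Q_enc/ε₀.
E = |Q_enc|/(4πε₀r²) = (9.993×10^-6)/(4π·8.85×10^-12·(0.251)²) = 1.43×10^6 N/C.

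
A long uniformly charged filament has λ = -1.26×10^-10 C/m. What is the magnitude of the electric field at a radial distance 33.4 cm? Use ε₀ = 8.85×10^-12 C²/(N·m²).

6.78 V/m

Take a coaxial cylindrical Gaussian surface of radius r = 33.4 cm and length L.
Q_enc = λL, so λ_enc = -1.26×10^-10 C/m.
By Gauss's law (flux through the curved wall only), E·2πrL = λ_enc L/ε₀.
E = |λ_enc|/(2πε₀r) = (1.26e-10)/(2π·8.85×10^-12·0.334) = 6.78 N/C.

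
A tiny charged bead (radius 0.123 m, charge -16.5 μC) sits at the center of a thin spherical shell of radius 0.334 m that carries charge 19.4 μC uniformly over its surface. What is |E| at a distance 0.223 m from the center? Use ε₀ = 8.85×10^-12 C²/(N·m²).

Use a concentric Gaussian sphere at r = 0.223 m (between the bodies, 0.123 m < r < 0.334 m).
The shell at 0.334 m lies outside the Gaussian surface, so Q_enc = -16.5 μC = -1.65e-5 C.
Gauss's law: E·4πr² = Q_enc/ε₀.
E = |Q_enc|/(4πε₀r²) = (1.65×10^-5)/(4π·8.85×10^-12·(0.223)²) = 2.98×10^6 N/C.

|E| ≈ 2.98×10^6 N/C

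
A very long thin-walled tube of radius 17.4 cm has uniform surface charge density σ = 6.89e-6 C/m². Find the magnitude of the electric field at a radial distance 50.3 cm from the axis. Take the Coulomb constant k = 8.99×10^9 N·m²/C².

By cylindrical symmetry E is radial; use a coaxial Gaussian cylinder of radius 50.3 cm and length L (r > 17.4 cm).
The whole shell is enclosed: λ_enc = σ·2πR = (6.89×10^-6)·2π·(0.174) = 7.533×10^-6 C/m.
Since E is radial and uniform over the curved surface, Φ = E·2πrL = Q_enc/ε₀ = λ_enc L/ε₀.
E = 2k|λ_enc|/r = 2(8.99×10^9)(7.533×10^-6)/(0.503) = 2.69×10^5 N/C.

E ≈ 2.69×10^5 N/C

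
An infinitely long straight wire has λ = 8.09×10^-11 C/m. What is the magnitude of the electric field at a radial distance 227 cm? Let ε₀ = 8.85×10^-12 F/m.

Coaxial Gaussian cylinder, radius r = 227 cm, length L.
Q_enc = λL, so λ_enc = 8.09e-11 C/m.
Applying ∮E·dA = Q_enc/ε₀ with the end caps contributing no flux:
E = |λ_enc|/(2πε₀r) = (8.09e-11)/(2π·8.85×10^-12·2.27) = 0.641 N/C.

|E| ≈ 0.641 V/m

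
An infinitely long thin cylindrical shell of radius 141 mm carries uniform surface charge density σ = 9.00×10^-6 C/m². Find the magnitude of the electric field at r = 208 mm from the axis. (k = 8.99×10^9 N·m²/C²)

E ≈ 6.89×10^5 N/C

Take a coaxial cylindrical Gaussian surface of radius r = 208 mm and length L (r > 141 mm).
The whole shell is enclosed: λ_enc = σ·2πR = (9.00×10^-6)·2π·(0.141) = 7.973×10^-6 C/m.
Since E is radial and uniform over the curved surface, Φ = E·2πrL = Q_enc/ε₀ = λ_enc L/ε₀.
E = 2k|λ_enc|/r = 2(8.99×10^9)(7.973×10^-6)/(0.208) = 6.89×10^5 N/C.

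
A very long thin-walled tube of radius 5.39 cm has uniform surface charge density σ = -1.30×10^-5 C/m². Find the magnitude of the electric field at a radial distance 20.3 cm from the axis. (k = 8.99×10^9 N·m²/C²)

E ≈ 3.90e5 V/m

By cylindrical symmetry E is radial; use a coaxial Gaussian cylinder of radius 20.3 cm and length L (r > 5.39 cm).
The whole shell is enclosed: λ_enc = σ·2πR = (-1.30e-5)·2π·(0.0539) = -4.403e-6 C/m.
Applying ∮E·dA = Q_enc/ε₀ with the end caps contributing no flux:
E = 2k|λ_enc|/r = 2(8.99×10^9)(4.403e-6)/(0.203) = 3.90×10^5 N/C.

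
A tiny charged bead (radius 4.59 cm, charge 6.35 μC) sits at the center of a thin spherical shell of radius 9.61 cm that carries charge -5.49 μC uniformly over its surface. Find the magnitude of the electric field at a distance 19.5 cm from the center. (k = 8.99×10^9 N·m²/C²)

|E| ≈ 2.03e5 N/C

Symmetry ⇒ E = E(r) r̂. Gaussian sphere of radius r = 19.5 cm (r > 9.61 cm, enclosing both).
Q_enc = (6.35 μC) + (-5.49 μC) = 8.60×10^-7 C.
Applying ∮E·dA = Q_enc/ε₀ with Φ = E(4πr²):
E = k|Q_enc|/r² = (8.99×10^9)(8.60×10^-7)/(0.195)² = 2.03×10^5 N/C.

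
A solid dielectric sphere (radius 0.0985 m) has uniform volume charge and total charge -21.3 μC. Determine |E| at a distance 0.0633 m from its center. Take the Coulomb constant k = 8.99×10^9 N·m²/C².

Use a concentric Gaussian sphere at r = 0.0633 m (r < R).
Only the charge within r is enclosed: Q_enc = Q·(r/R)³ = (-21.3 μC)·(0.0633 m/0.0985 m)³ = -5.653×10^-6 C.
By Gauss's law, ∮E·dA = E·4πr² = Q_enc/ε₀.
E = k|Q_enc|/r² = (8.99×10^9)(5.653×10^-6)/(0.0633)² = 1.27×10^7 N/C.

|E| ≈ 1.27×10^7 N/C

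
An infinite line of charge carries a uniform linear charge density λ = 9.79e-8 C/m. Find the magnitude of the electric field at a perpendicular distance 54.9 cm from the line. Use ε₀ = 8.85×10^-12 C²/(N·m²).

Coaxial Gaussian cylinder, radius r = 54.9 cm, length L.
Q_enc = λL, so λ_enc = 9.79×10^-8 C/m.
Since E is radial and uniform over the curved surface, Φ = E·2πrL = Q_enc/ε₀ = λ_enc L/ε₀.
E = |λ_enc|/(2πε₀r) = (9.79e-8)/(2π·8.85×10^-12·0.549) = 3.21e3 N/C.

E ≈ 3.21×10^3 N/C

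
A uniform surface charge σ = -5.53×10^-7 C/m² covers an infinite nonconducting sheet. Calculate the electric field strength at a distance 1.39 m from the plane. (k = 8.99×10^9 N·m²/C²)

By planar symmetry E is perpendicular to the sheet and uniform; use a Gaussian pillbox with flat faces of area A on each side of the sheet.
Only the two end caps contribute flux: Φ = 2EA. With Q_enc = σA, Gauss's law gives E = |σ|/(2ε₀).
E = 2πk|σ| = 2π(8.99×10^9)(5.53×10^-7) = 3.12e4 N/C.

|E| ≈ 3.12×10^4 N/C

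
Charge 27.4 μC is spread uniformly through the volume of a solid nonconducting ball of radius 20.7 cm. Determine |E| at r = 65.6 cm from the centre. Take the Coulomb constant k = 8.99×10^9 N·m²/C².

Take a concentric spherical Gaussian surface of radius r = 65.6 cm (r > R, so the entire charge is enclosed).
Q_enc = 27.4 μC = 2.74e-5 C.
Gauss's law: E·4πr² = Q_enc/ε₀.
E = k|Q_enc|/r² = (8.99×10^9)(2.74e-5)/(0.656)² = 5.72e5 N/C.

|E| ≈ 5.72×10^5 N/C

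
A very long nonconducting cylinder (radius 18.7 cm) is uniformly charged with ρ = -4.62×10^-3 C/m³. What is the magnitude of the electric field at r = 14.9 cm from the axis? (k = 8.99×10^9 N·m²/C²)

E ≈ 3.89×10^7 N/C

By cylindrical symmetry E is radial; use a coaxial Gaussian cylinder of radius 14.9 cm and length L (r < R).
Charge inside radius r per length L is ρ·πr²·L, so λ_enc = ρπr² = -3.222e-4 C/m.
By Gauss's law (flux through the curved wall only), E·2πrL = λ_enc L/ε₀.
E = 2k|λ_enc|/r = 2(8.99×10^9)(3.222×10^-4)/(0.149) = 3.89e7 N/C.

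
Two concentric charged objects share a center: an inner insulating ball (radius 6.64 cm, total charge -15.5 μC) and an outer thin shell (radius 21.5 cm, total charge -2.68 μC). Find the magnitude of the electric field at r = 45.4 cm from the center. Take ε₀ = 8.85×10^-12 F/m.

Symmetry ⇒ E = E(r) r̂. Gaussian sphere of radius r = 45.4 cm (r > 21.5 cm, enclosing both).
Q_enc = (-15.5 μC) + (-2.68 μC) = -1.818×10^-5 C.
Gauss's law: E·4πr² = Q_enc/ε₀.
E = |Q_enc|/(4πε₀r²) = (1.818e-5)/(4π·8.85×10^-12·(0.454)²) = 7.93×10^5 N/C.

|E| = 7.93×10^5 N/C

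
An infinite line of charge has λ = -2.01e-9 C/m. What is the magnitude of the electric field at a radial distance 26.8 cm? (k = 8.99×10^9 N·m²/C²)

135 V/m

Take a coaxial cylindrical Gaussian surface of radius r = 26.8 cm and length L.
Q_enc = λL, so λ_enc = -2.01e-9 C/m.
By Gauss's law (flux through the curved wall only), E·2πrL = λ_enc L/ε₀.
E = 2k|λ_enc|/r = 2(8.99×10^9)(2.01×10^-9)/(0.268) = 135 N/C.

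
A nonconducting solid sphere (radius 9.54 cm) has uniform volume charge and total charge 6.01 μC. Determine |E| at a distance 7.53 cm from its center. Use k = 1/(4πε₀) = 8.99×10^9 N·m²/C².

Symmetry ⇒ E = E(r) r̂. Gaussian sphere of radius r = 7.53 cm (r < R).
For a uniform sphere the enclosed fraction is (r/R)³, so Q_enc = (6.01 μC)(0.0753/0.0954)³ = 2.955×10^-6 C.
Applying ∮E·dA = Q_enc/ε₀ with Φ = E(4πr²):
E = k|Q_enc|/r² = (8.99×10^9)(2.955e-6)/(0.0753)² = 4.69e6 N/C.

E = 4.69e6 N/C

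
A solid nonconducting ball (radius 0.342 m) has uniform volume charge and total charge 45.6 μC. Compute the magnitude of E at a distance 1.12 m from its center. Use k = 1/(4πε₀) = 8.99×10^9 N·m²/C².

E ≈ 3.27e5 N/C

By spherical symmetry E is radial; choose a Gaussian sphere of radius r = 1.12 m (r > R, so the entire charge is enclosed).
Q_enc = 45.6 μC = 4.56e-5 C.
Gauss's law: E·4πr² = Q_enc/ε₀.
E = k|Q_enc|/r² = (8.99×10^9)(4.56e-5)/(1.12)² = 3.27e5 N/C.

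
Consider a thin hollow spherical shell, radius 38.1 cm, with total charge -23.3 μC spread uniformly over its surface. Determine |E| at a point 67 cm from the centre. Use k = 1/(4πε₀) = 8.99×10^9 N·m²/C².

E = 4.67e5 V/m

Symmetry ⇒ E = E(r) r̂. Gaussian sphere of radius r = 67 cm (r > 38.1 cm).
The entire shell is enclosed: Q_enc = -2.33×10^-5 C.
Gauss's law: E·4πr² = Q_enc/ε₀.
E = k|Q_enc|/r² = (8.99×10^9)(2.33×10^-5)/(0.67)² = 4.67×10^5 N/C.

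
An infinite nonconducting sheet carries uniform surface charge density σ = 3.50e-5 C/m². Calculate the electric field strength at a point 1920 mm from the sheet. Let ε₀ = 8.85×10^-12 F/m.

|E| = 1.98×10^6 V/m

Choose a cylindrical pillbox piercing the sheet, end faces (area A) parallel to it.
Flux Φ = 2EA and Q_enc = σA, so 2EA = σA/ε₀ ⇒ E = |σ|/(2ε₀), independent of distance.
E = |σ|/(2ε₀) = (3.50×10^-5)/(2·8.85×10^-12) = 1.98×10^6 N/C.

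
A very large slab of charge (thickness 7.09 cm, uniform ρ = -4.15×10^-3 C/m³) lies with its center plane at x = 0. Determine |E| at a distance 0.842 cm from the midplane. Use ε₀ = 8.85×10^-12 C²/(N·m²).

E = 3.95×10^6 V/m

By symmetry E is perpendicular to the slab. A Gaussian pillbox from −0.842 cm to +0.842 cm (face area A) lies entirely within the slab.
Q_enc = ρ·(2x)·A and flux = 2EA, so 2EA = 2ρxA/ε₀ ⇒ E = |ρ|x/ε₀.
E = (4.15e-3)(0.00842)/(8.85×10^-12) = 3.95e6 N/C.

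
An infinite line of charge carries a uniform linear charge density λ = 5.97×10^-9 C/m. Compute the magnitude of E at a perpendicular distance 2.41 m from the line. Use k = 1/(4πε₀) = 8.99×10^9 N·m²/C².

E ≈ 44.5 N/C

Take a coaxial cylindrical Gaussian surface of radius r = 2.41 m and length L.
Q_enc = λL, so λ_enc = 5.97e-9 C/m.
Since E is radial and uniform over the curved surface, Φ = E·2πrL = Q_enc/ε₀ = λ_enc L/ε₀.
E = 2k|λ_enc|/r = 2(8.99×10^9)(5.97e-9)/(2.41) = 44.5 N/C.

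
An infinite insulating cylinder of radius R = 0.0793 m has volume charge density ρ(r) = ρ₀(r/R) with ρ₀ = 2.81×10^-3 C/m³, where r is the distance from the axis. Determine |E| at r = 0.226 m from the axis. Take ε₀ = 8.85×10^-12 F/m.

2.94×10^6 N/C

By cylindrical symmetry E is radial; use a coaxial Gaussian cylinder of radius 0.226 m and length L (r > R, full charge per length enclosed).
λ_enc = 2π ∫₀^R ρ₀(r'/R)^1 r' dr' = 2πρ₀R²/3 = 3.701×10^-5 C/m.
Applying ∮E·dA = Q_enc/ε₀ with the end caps contributing no flux:
E = |λ_enc|/(2πε₀r) = (3.701×10^-5)/(2π·8.85×10^-12·0.226) = 2.94×10^6 N/C.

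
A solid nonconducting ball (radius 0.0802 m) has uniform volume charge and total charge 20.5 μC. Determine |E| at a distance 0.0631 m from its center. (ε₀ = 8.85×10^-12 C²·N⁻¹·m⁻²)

|E| = 2.25×10^7 N/C

Use a concentric Gaussian sphere at r = 0.0631 m (r < R).
For a uniform sphere the enclosed fraction is (r/R)³, so Q_enc = (20.5 μC)(0.0631/0.0802)³ = 9.984e-6 C.
By Gauss's law, ∮E·dA = E·4πr² = Q_enc/ε₀.
E = |Q_enc|/(4πε₀r²) = (9.984×10^-6)/(4π·8.85×10^-12·(0.0631)²) = 2.25×10^7 N/C.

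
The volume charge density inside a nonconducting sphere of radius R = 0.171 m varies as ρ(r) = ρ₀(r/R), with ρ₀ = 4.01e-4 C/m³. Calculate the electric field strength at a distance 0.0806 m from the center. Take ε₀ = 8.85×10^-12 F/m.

4.30×10^5 N/C

Use a concentric Gaussian sphere at r = 0.0806 m (r < R).
Integrate the density: Q_enc = 4π ∫₀^r ρ₀(r'/R)^1 r'² dr' = 4πρ₀ r^4/(4·R) = 3.109×10^-7 C.
Since E is radial and uniform over the Gaussian sphere, Φ = E·4πr² = Q_enc/ε₀.
E = |Q_enc|/(4πε₀r²) = (3.109e-7)/(4π·8.85×10^-12·(0.0806)²) = 4.30×10^5 N/C.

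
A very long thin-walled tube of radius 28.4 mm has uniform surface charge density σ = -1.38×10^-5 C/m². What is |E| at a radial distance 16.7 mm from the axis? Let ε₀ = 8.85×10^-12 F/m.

Choose a coaxial cylinder of radius r = 16.7 mm (arbitrary length L) as the Gaussian surface (r < 28.4 mm, inside the shell).
No charge is enclosed, so Gauss's law gives E·2πrL = 0 ⇒ E = 0.

E = 0 (no enclosed charge)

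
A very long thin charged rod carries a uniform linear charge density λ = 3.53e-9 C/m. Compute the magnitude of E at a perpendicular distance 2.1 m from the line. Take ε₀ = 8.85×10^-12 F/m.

|E| ≈ 30.2 N/C

By cylindrical symmetry E is radial; use a coaxial Gaussian cylinder of radius 2.1 m and length L.
Q_enc = λL, so λ_enc = 3.53×10^-9 C/m.
Since E is radial and uniform over the curved surface, Φ = E·2πrL = Q_enc/ε₀ = λ_enc L/ε₀.
E = |λ_enc|/(2πε₀r) = (3.53×10^-9)/(2π·8.85×10^-12·2.1) = 30.2 N/C.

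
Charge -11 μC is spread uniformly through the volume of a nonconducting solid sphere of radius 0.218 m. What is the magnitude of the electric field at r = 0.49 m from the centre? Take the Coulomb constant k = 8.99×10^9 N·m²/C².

By spherical symmetry E is radial; choose a Gaussian sphere of radius r = 0.49 m (r > R, so the entire charge is enclosed).
Q_enc = -11 μC = -1.10×10^-5 C.
Gauss's law: E·4πr² = Q_enc/ε₀.
E = k|Q_enc|/r² = (8.99×10^9)(1.10e-5)/(0.49)² = 4.12×10^5 N/C.

E = 4.12e5 V/m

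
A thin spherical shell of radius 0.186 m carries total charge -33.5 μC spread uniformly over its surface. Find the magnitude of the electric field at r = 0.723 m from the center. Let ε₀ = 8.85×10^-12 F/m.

|E| ≈ 5.76×10^5 N/C

Symmetry ⇒ E = E(r) r̂. Gaussian sphere of radius r = 0.723 m (r > 0.186 m).
The entire shell is enclosed: Q_enc = -3.35×10^-5 C.
By Gauss's law, ∮E·dA = E·4πr² = Q_enc/ε₀.
E = |Q_enc|/(4πε₀r²) = (3.35e-5)/(4π·8.85×10^-12·(0.723)²) = 5.76×10^5 N/C.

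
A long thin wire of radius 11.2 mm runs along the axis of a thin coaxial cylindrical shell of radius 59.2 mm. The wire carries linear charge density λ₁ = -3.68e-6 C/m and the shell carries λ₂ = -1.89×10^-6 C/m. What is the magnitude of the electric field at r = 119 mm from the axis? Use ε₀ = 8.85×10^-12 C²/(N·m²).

8.42e5 V/m

Choose a coaxial cylinder of radius r = 119 mm (arbitrary length L) as the Gaussian surface (r > 59.2 mm, enclosing both).
λ_enc = λ₁ + λ₂ = (-3.68e-6) + (-1.89×10^-6) = -5.57e-6 C/m.
Gauss's law: E·2πrL = λ_enc L/ε₀.
E = |λ_enc|/(2πε₀r) = (5.57e-6)/(2π·8.85×10^-12·0.119) = 8.42×10^5 N/C.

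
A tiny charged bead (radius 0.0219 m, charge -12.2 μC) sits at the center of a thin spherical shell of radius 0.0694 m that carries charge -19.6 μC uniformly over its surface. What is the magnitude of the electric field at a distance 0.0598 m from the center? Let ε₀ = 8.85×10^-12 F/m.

|E| = 3.07e7 N/C

Use a concentric Gaussian sphere at r = 0.0598 m (between the bodies, 0.0219 m < r < 0.0694 m).
Only the inner charge is enclosed; the outer shell contributes nothing inside itself. Q_enc = -12.2 μC = -1.22e-5 C.
Gauss's law: E·4πr² = Q_enc/ε₀.
E = |Q_enc|/(4πε₀r²) = (1.22×10^-5)/(4π·8.85×10^-12·(0.0598)²) = 3.07e7 N/C.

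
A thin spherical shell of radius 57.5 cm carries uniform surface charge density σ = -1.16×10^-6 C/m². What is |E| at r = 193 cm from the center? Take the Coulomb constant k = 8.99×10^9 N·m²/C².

By spherical symmetry E is radial; choose a Gaussian sphere of radius r = 193 cm (r > 57.5 cm).
The entire shell is enclosed: Q_enc = σ·4πR² = (-1.16×10^-6)·4π·(0.575)² = -4.82e-6 C.
Gauss's law: E·4πr² = Q_enc/ε₀.
E = k|Q_enc|/r² = (8.99×10^9)(4.82×10^-6)/(1.93)² = 1.16×10^4 N/C.

|E| ≈ 1.16e4 V/m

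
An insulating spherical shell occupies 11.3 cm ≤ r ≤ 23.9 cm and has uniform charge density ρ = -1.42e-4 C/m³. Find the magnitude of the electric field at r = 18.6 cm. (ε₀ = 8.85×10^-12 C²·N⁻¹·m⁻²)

|E| = 7.72×10^5 V/m

By spherical symmetry E is radial; choose a Gaussian sphere of radius r = 18.6 cm (within the shell material, 11.3 cm < r < 23.9 cm).
Only the shell between 11.3 cm and r is enclosed: Q_enc = ρ·(4π/3)(r³ − a³) = (-1.42×10^-4)·(4π/3)·((0.186)³ − (0.113)³) = -2.969e-6 C.
Gauss's law: E·4πr² = Q_enc/ε₀.
E = |Q_enc|/(4πε₀r²) = (2.969e-6)/(4π·8.85×10^-12·(0.186)²) = 7.72×10^5 N/C.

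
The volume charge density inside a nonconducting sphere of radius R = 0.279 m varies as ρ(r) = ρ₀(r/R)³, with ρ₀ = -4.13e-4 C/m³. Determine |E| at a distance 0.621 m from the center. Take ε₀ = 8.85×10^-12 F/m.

|E| ≈ 4.38e5 N/C

Symmetry ⇒ E = E(r) r̂. Gaussian sphere of radius r = 0.621 m (r > R, all charge enclosed).
Q_enc = 4π ∫₀^R ρ₀(r'/R)^3 r'² dr' = 4πρ₀R³/6 = -1.879e-5 C.
By Gauss's law, ∮E·dA = E·4πr² = Q_enc/ε₀.
E = |Q_enc|/(4πε₀r²) = (1.879×10^-5)/(4π·8.85×10^-12·(0.621)²) = 4.38×10^5 N/C.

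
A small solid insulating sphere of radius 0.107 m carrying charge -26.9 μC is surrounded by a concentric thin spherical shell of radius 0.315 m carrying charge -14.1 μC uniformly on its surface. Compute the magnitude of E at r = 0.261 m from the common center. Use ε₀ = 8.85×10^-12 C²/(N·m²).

|E| = 3.55e6 N/C

Use a concentric Gaussian sphere at r = 0.261 m (between the bodies, 0.107 m < r < 0.315 m).
Only the inner charge is enclosed; the outer shell contributes nothing inside itself. Q_enc = -26.9 μC = -2.69e-5 C.
Applying ∮E·dA = Q_enc/ε₀ with Φ = E(4πr²):
E = |Q_enc|/(4πε₀r²) = (2.69×10^-5)/(4π·8.85×10^-12·(0.261)²) = 3.55e6 N/C.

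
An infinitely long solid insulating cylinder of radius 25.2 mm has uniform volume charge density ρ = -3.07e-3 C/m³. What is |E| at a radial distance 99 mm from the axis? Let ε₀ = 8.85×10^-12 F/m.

Take a coaxial cylindrical Gaussian surface of radius r = 99 mm and length L (r > 25.2 mm, full cross-section enclosed).
λ_enc = ρ·πR² = (-3.07×10^-3)π(0.0252)² = -6.125×10^-6 C/m.
By Gauss's law (flux through the curved wall only), E·2πrL = λ_enc L/ε₀.
E = |λ_enc|/(2πε₀r) = (6.125×10^-6)/(2π·8.85×10^-12·0.099) = 1.11×10^6 N/C.

E = 1.11e6 N/C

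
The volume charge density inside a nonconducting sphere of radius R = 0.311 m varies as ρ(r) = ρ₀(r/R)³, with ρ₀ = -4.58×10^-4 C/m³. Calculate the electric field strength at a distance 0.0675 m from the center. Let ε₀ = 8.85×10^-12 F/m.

5.95×10^3 N/C

Take a concentric spherical Gaussian surface of radius r = 0.0675 m (r < R).
Q_enc = ∫₀^r ρ(r')·4πr'² dr' = (4πρ₀/R³) ∫₀^r r'^5 dr' = 4πρ₀ r^6/(6·R³) = -3.016×10^-9 C.
Gauss's law: E·4πr² = Q_enc/ε₀.
E = |Q_enc|/(4πε₀r²) = (3.016×10^-9)/(4π·8.85×10^-12·(0.0675)²) = 5.95e3 N/C.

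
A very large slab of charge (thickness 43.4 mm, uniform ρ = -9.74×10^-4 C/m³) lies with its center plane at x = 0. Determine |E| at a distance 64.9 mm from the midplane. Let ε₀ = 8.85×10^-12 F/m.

|E| ≈ 2.39e6 V/m

The point |x| = 64.9 mm lies outside the slab (half-thickness 0.0217 m). A symmetric pillbox spanning the full slab encloses Q_enc = ρ·d·A.
Flux = 2EA ⇒ E = |ρ|d/(2ε₀), independent of distance outside.
E = (9.74×10^-4)(0.0434)/(2·8.85×10^-12) = 2.39×10^6 N/C.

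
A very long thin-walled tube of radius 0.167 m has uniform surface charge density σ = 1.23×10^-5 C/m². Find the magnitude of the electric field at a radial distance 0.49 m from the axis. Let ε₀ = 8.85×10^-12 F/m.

|E| ≈ 4.74×10^5 N/C

By cylindrical symmetry E is radial; use a coaxial Gaussian cylinder of radius 0.49 m and length L (r > 0.167 m).
The whole shell is enclosed: λ_enc = σ·2πR = (1.23×10^-5)·2π·(0.167) = 1.291×10^-5 C/m.
Applying ∮E·dA = Q_enc/ε₀ with the end caps contributing no flux:
E = |λ_enc|/(2πε₀r) = (1.291×10^-5)/(2π·8.85×10^-12·0.49) = 4.74e5 N/C.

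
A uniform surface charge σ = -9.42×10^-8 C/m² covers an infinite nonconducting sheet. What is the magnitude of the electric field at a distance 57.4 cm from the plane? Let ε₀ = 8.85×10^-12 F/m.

|E| = 5.32×10^3 N/C

The symmetry is planar: E is normal to the sheet and the same magnitude on both sides. Take a pillbox straddling the sheet with end-cap area A.
Only the two end caps contribute flux: Φ = 2EA. With Q_enc = σA, Gauss's law gives E = |σ|/(2ε₀).
E = |σ|/(2ε₀) = (9.42e-8)/(2·8.85×10^-12) = 5.32e3 N/C.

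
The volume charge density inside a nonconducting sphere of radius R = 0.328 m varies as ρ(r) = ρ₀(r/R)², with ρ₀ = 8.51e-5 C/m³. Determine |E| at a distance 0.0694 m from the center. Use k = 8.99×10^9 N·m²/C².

E = 5.97×10^3 N/C

Symmetry ⇒ E = E(r) r̂. Gaussian sphere of radius r = 0.0694 m (r < R).
Integrate the density: Q_enc = 4π ∫₀^r ρ₀(r'/R)^2 r'² dr' = 4πρ₀ r^5/(5·R²) = 3.201e-9 C.
Since E is radial and uniform over the Gaussian sphere, Φ = E·4πr² = Q_enc/ε₀.
E = k|Q_enc|/r² = (8.99×10^9)(3.201×10^-9)/(0.0694)² = 5.97×10^3 N/C.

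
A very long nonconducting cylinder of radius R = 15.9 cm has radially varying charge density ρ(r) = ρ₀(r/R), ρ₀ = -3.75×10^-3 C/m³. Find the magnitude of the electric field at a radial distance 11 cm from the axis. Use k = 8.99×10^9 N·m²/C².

By cylindrical symmetry E is radial; use a coaxial Gaussian cylinder of radius 11 cm and length L (r < R).
λ_enc = ∫₀^r ρ(r')·2πr' dr' = (2πρ₀/R)·r^3/3 = -6.575×10^-5 C/m.
Gauss's law: E·2πrL = λ_enc L/ε₀.
E = 2k|λ_enc|/r = 2(8.99×10^9)(6.575e-5)/(0.11) = 1.07e7 N/C.

1.07e7 N/C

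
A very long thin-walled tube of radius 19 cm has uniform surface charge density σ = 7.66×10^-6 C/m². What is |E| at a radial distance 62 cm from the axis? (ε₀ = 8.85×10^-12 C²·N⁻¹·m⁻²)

Take a coaxial cylindrical Gaussian surface of radius r = 62 cm and length L (r > 19 cm).
The whole shell is enclosed: λ_enc = σ·2πR = (7.66e-6)·2π·(0.19) = 9.145×10^-6 C/m.
Since E is radial and uniform over the curved surface, Φ = E·2πrL = Q_enc/ε₀ = λ_enc L/ε₀.
E = |λ_enc|/(2πε₀r) = (9.145×10^-6)/(2π·8.85×10^-12·0.62) = 2.65e5 N/C.

E ≈ 2.65×10^5 V/m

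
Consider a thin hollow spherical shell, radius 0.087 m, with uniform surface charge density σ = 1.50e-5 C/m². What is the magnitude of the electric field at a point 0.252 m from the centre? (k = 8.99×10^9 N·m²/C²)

Take a concentric spherical Gaussian surface of radius r = 0.252 m (r > 0.087 m).
The entire shell is enclosed: Q_enc = σ·4πR² = (1.50×10^-5)·4π·(0.087)² = 1.427×10^-6 C.
Since E is radial and uniform over the Gaussian sphere, Φ = E·4πr² = Q_enc/ε₀.
E = k|Q_enc|/r² = (8.99×10^9)(1.427×10^-6)/(0.252)² = 2.02e5 N/C.

2.02×10^5 N/C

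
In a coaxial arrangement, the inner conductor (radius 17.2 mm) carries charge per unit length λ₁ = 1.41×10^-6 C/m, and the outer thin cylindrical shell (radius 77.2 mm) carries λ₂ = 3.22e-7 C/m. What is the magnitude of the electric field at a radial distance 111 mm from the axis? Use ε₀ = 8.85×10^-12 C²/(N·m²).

E ≈ 2.81e5 V/m

Take a coaxial cylindrical Gaussian surface of radius r = 111 mm and length L (r > 77.2 mm, enclosing both).
λ_enc = λ₁ + λ₂ = (1.41×10^-6) + (3.22e-7) = 1.732×10^-6 C/m.
Applying ∮E·dA = Q_enc/ε₀ with the end caps contributing no flux:
E = |λ_enc|/(2πε₀r) = (1.732×10^-6)/(2π·8.85×10^-12·0.111) = 2.81e5 N/C.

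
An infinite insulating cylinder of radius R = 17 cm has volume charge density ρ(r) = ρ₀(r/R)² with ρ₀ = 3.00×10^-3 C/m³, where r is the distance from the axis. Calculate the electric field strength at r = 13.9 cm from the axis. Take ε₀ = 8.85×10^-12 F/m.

E = 7.88e6 N/C

Take a coaxial cylindrical Gaussian surface of radius r = 13.9 cm and length L (r < R).
Integrating ρ over the cross-section to radius r: λ_enc = (2πρ₀/R²) ∫₀^r r'^3 dr' = 2πρ₀ r^4/(4·R²) = 6.087×10^-5 C/m.
Gauss's law: E·2πrL = λ_enc L/ε₀.
E = |λ_enc|/(2πε₀r) = (6.087×10^-5)/(2π·8.85×10^-12·0.139) = 7.88×10^6 N/C.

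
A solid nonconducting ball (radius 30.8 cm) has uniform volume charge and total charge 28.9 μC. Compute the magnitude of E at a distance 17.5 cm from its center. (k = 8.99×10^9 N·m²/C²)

|E| ≈ 1.56e6 N/C

By spherical symmetry E is radial; choose a Gaussian sphere of radius r = 17.5 cm (r < R).
Only the charge within r is enclosed: Q_enc = Q·(r/R)³ = (28.9 μC)·(17.5 cm/30.8 cm)³ = 5.301×10^-6 C.
By Gauss's law, ∮E·dA = E·4πr² = Q_enc/ε₀.
E = k|Q_enc|/r² = (8.99×10^9)(5.301×10^-6)/(0.175)² = 1.56e6 N/C.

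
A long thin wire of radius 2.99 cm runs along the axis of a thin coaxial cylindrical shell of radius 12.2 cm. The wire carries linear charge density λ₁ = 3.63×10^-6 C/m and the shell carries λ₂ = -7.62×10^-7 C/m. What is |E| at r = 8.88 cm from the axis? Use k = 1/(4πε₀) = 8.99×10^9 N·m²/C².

|E| ≈ 7.35×10^5 N/C

By cylindrical symmetry E is radial; use a coaxial Gaussian cylinder of radius 8.88 cm and length L (between the conductors, 2.99 cm < r < 12.2 cm).
The shell at 12.2 cm lies outside the Gaussian surface, so λ_enc = λ₁ = 3.63×10^-6 C/m.
Applying ∮E·dA = Q_enc/ε₀ with the end caps contributing no flux:
E = 2k|λ_enc|/r = 2(8.99×10^9)(3.63×10^-6)/(0.0888) = 7.35×10^5 N/C.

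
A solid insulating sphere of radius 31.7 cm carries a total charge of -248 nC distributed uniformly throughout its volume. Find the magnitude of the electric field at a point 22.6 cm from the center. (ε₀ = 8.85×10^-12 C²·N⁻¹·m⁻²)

Use a concentric Gaussian sphere at r = 22.6 cm (r < R).
Only the charge within r is enclosed: Q_enc = Q·(r/R)³ = (-248 nC)·(22.6 cm/31.7 cm)³ = -8.987×10^-8 C.
Since E is radial and uniform over the Gaussian sphere, Φ = E·4πr² = Q_enc/ε₀.
E = |Q_enc|/(4πε₀r²) = (8.987×10^-8)/(4π·8.85×10^-12·(0.226)²) = 1.58e4 N/C.

E ≈ 1.58×10^4 V/m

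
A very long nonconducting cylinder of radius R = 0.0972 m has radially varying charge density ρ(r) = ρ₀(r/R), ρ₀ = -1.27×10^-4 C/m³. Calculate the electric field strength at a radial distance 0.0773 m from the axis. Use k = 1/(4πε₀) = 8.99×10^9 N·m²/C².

Take a coaxial cylindrical Gaussian surface of radius r = 0.0773 m and length L (r < R).
Integrating ρ over the cross-section to radius r: λ_enc = (2πρ₀/R) ∫₀^r r'^2 dr' = 2πρ₀ r^3/(3·R) = -1.264e-6 C/m.
Applying ∮E·dA = Q_enc/ε₀ with the end caps contributing no flux:
E = 2k|λ_enc|/r = 2(8.99×10^9)(1.264×10^-6)/(0.0773) = 2.94e5 N/C.

2.94×10^5 N/C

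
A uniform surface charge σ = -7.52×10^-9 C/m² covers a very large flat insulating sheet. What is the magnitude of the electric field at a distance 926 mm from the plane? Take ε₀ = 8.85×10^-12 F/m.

E ≈ 425 N/C

The symmetry is planar: E is normal to the sheet and the same magnitude on both sides. Take a pillbox straddling the sheet with end-cap area A.
Flux Φ = 2EA and Q_enc = σA, so 2EA = σA/ε₀ ⇒ E = |σ|/(2ε₀), independent of distance.
E = |σ|/(2ε₀) = (7.52×10^-9)/(2·8.85×10^-12) = 425 N/C.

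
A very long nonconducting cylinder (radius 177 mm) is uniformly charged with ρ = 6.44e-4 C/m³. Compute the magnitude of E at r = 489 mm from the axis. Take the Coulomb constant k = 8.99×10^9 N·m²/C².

Coaxial Gaussian cylinder, radius r = 489 mm, length L (r > 177 mm, full cross-section enclosed).
λ_enc = ρ·πR² = (6.44×10^-4)π(0.177)² = 6.338e-5 C/m.
Gauss's law: E·2πrL = λ_enc L/ε₀.
E = 2k|λ_enc|/r = 2(8.99×10^9)(6.338×10^-5)/(0.489) = 2.33×10^6 N/C.

E ≈ 2.33×10^6 N/C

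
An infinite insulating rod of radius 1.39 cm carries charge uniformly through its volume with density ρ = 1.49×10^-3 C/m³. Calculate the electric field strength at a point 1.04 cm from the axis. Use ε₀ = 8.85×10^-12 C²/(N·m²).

Take a coaxial cylindrical Gaussian surface of radius r = 1.04 cm and length L (r < R).
Enclosed charge per unit length: λ_enc = ρ·πr² = (1.49×10^-3)π(0.0104)² = 5.063×10^-7 C/m.
Since E is radial and uniform over the curved surface, Φ = E·2πrL = Q_enc/ε₀ = λ_enc L/ε₀.
E = |λ_enc|/(2πε₀r) = (5.063×10^-7)/(2π·8.85×10^-12·0.0104) = 8.75×10^5 N/C.

E = 8.75×10^5 N/C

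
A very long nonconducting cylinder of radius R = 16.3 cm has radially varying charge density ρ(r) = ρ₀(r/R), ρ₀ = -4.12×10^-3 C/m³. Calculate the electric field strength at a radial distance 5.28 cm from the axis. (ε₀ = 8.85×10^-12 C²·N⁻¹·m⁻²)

Choose a coaxial cylinder of radius r = 5.28 cm (arbitrary length L) as the Gaussian surface (r < R).
Integrating ρ over the cross-section to radius r: λ_enc = (2πρ₀/R) ∫₀^r r'^2 dr' = 2πρ₀ r^3/(3·R) = -7.792×10^-6 C/m.
Applying ∮E·dA = Q_enc/ε₀ with the end caps contributing no flux:
E = |λ_enc|/(2πε₀r) = (7.792×10^-6)/(2π·8.85×10^-12·0.0528) = 2.65×10^6 N/C.

E ≈ 2.65×10^6 N/C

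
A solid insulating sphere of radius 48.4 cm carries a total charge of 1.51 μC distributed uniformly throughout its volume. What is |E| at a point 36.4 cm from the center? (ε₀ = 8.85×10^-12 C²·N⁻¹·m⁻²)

By spherical symmetry E is radial; choose a Gaussian sphere of radius r = 36.4 cm (r < R).
Only the charge within r is enclosed: Q_enc = Q·(r/R)³ = (1.51 μC)·(36.4 cm/48.4 cm)³ = 6.423×10^-7 C.
Gauss's law: E·4πr² = Q_enc/ε₀.
E = |Q_enc|/(4πε₀r²) = (6.423×10^-7)/(4π·8.85×10^-12·(0.364)²) = 4.36×10^4 N/C.

E = 4.36×10^4 V/m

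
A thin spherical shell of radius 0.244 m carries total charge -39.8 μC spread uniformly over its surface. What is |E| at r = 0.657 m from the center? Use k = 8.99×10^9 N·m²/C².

E = 8.29×10^5 N/C

Symmetry ⇒ E = E(r) r̂. Gaussian sphere of radius r = 0.657 m (r > 0.244 m).
The entire shell is enclosed: Q_enc = -3.98×10^-5 C.
Gauss's law: E·4πr² = Q_enc/ε₀.
E = k|Q_enc|/r² = (8.99×10^9)(3.98e-5)/(0.657)² = 8.29e5 N/C.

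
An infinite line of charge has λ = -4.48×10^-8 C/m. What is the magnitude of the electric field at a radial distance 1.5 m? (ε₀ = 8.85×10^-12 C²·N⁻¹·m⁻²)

Coaxial Gaussian cylinder, radius r = 1.5 m, length L.
Q_enc = λL, so λ_enc = -4.48e-8 C/m.
Since E is radial and uniform over the curved surface, Φ = E·2πrL = Q_enc/ε₀ = λ_enc L/ε₀.
E = |λ_enc|/(2πε₀r) = (4.48×10^-8)/(2π·8.85×10^-12·1.5) = 537 N/C.

|E| = 537 N/C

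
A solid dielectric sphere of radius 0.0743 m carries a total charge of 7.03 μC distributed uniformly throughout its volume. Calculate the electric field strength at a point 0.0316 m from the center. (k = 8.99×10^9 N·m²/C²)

E ≈ 4.87e6 N/C

Take a concentric spherical Gaussian surface of radius r = 0.0316 m (r < R).
Only the charge within r is enclosed: Q_enc = Q·(r/R)³ = (7.03 μC)·(0.0316 m/0.0743 m)³ = 5.408×10^-7 C.
Applying ∮E·dA = Q_enc/ε₀ with Φ = E(4πr²):
E = k|Q_enc|/r² = (8.99×10^9)(5.408×10^-7)/(0.0316)² = 4.87×10^6 N/C.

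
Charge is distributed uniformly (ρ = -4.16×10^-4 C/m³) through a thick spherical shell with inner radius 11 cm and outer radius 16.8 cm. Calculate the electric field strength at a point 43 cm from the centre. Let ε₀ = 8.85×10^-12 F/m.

Take a concentric spherical Gaussian surface of radius r = 43 cm (r > 16.8 cm, enclosing the whole shell).
Q_enc = ρ·(4π/3)(b³ − a³) = (-4.16×10^-4)·(4π/3)·((0.168)³ − (0.11)³) = -5.943×10^-6 C.
Since E is radial and uniform over the Gaussian sphere, Φ = E·4πr² = Q_enc/ε₀.
E = |Q_enc|/(4πε₀r²) = (5.943×10^-6)/(4π·8.85×10^-12·(0.43)²) = 2.89×10^5 N/C.

|E| = 2.89e5 N/C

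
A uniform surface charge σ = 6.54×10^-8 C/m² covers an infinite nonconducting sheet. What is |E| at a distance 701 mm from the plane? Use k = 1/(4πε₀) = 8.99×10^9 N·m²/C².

Choose a cylindrical pillbox piercing the sheet, end faces (area A) parallel to it.
Flux Φ = 2EA and Q_enc = σA, so 2EA = σA/ε₀ ⇒ E = |σ|/(2ε₀), independent of distance.
E = 2πk|σ| = 2π(8.99×10^9)(6.54e-8) = 3.69×10^3 N/C.

|E| ≈ 3.69e3 N/C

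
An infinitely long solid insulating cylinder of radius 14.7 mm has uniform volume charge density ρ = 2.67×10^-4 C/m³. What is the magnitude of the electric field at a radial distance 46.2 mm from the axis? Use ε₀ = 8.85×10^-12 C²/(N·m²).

|E| ≈ 7.06×10^4 N/C

Choose a coaxial cylinder of radius r = 46.2 mm (arbitrary length L) as the Gaussian surface (r > 14.7 mm, full cross-section enclosed).
λ_enc = ρ·πR² = (2.67×10^-4)π(0.0147)² = 1.813×10^-7 C/m.
By Gauss's law (flux through the curved wall only), E·2πrL = λ_enc L/ε₀.
E = |λ_enc|/(2πε₀r) = (1.813×10^-7)/(2π·8.85×10^-12·0.0462) = 7.06×10^4 N/C.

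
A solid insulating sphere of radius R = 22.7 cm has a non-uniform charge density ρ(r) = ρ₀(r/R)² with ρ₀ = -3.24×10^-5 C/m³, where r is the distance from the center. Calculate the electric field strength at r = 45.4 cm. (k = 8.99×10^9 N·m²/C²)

By spherical symmetry E is radial; choose a Gaussian sphere of radius r = 45.4 cm (r > R, all charge enclosed).
Q_enc = 4π ∫₀^R ρ₀(r'/R)^2 r'² dr' = 4πρ₀R³/5 = -9.525×10^-7 C.
Applying ∮E·dA = Q_enc/ε₀ with Φ = E(4πr²):
E = k|Q_enc|/r² = (8.99×10^9)(9.525×10^-7)/(0.454)² = 4.15×10^4 N/C.

4.15e4 N/C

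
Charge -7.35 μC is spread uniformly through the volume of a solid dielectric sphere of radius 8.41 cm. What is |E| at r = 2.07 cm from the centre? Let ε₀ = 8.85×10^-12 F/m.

2.30×10^6 N/C

Symmetry ⇒ E = E(r) r̂. Gaussian sphere of radius r = 2.07 cm (r < R).
Only the charge within r is enclosed: Q_enc = Q·(r/R)³ = (-7.35 μC)·(2.07 cm/8.41 cm)³ = -1.096e-7 C.
Since E is radial and uniform over the Gaussian sphere, Φ = E·4πr² = Q_enc/ε₀.
E = |Q_enc|/(4πε₀r²) = (1.096×10^-7)/(4π·8.85×10^-12·(0.0207)²) = 2.30×10^6 N/C.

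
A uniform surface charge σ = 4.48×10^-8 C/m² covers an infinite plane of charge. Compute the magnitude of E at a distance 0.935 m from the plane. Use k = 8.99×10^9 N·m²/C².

|E| ≈ 2.53e3 N/C

Choose a cylindrical pillbox piercing the sheet, end faces (area A) parallel to it.
Flux Φ = 2EA and Q_enc = σA, so 2EA = σA/ε₀ ⇒ E = |σ|/(2ε₀), independent of distance.
E = 2πk|σ| = 2π(8.99×10^9)(4.48e-8) = 2.53×10^3 N/C.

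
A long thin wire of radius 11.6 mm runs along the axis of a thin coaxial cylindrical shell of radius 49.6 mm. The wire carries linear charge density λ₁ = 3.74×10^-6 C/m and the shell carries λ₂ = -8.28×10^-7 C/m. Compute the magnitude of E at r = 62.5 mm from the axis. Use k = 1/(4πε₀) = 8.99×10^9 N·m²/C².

|E| ≈ 8.38×10^5 N/C

Choose a coaxial cylinder of radius r = 62.5 mm (arbitrary length L) as the Gaussian surface (r > 49.6 mm, enclosing both).
λ_enc = λ₁ + λ₂ = (3.74×10^-6) + (-8.28e-7) = 2.912e-6 C/m.
Since E is radial and uniform over the curved surface, Φ = E·2πrL = Q_enc/ε₀ = λ_enc L/ε₀.
E = 2k|λ_enc|/r = 2(8.99×10^9)(2.912×10^-6)/(0.0625) = 8.38e5 N/C.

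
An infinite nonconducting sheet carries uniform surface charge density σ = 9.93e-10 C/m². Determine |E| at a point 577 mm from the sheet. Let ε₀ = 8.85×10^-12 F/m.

E ≈ 56.1 V/m

Choose a cylindrical pillbox piercing the sheet, end faces (area A) parallel to it.
Flux Φ = 2EA and Q_enc = σA, so 2EA = σA/ε₀ ⇒ E = |σ|/(2ε₀), independent of distance.
E = |σ|/(2ε₀) = (9.93×10^-10)/(2·8.85×10^-12) = 56.1 N/C.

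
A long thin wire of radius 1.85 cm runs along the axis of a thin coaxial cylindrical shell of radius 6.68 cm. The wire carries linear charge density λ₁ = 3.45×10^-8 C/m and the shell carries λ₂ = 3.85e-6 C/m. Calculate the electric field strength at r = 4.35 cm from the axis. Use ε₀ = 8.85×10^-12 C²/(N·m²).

Choose a coaxial cylinder of radius r = 4.35 cm (arbitrary length L) as the Gaussian surface (between the conductors, 1.85 cm < r < 6.68 cm).
The shell at 6.68 cm lies outside the Gaussian surface, so λ_enc = λ₁ = 3.45×10^-8 C/m.
By Gauss's law (flux through the curved wall only), E·2πrL = λ_enc L/ε₀.
E = |λ_enc|/(2πε₀r) = (3.45×10^-8)/(2π·8.85×10^-12·0.0435) = 1.43×10^4 N/C.

E ≈ 1.43×10^4 V/m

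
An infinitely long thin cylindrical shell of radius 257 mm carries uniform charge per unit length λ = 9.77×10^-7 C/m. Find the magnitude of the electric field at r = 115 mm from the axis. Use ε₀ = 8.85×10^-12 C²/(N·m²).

E = 0

By cylindrical symmetry E is radial; use a coaxial Gaussian cylinder of radius 115 mm and length L (r < 257 mm, inside the shell).
No charge is enclosed, so Gauss's law gives E·2πrL = 0 ⇒ E = 0.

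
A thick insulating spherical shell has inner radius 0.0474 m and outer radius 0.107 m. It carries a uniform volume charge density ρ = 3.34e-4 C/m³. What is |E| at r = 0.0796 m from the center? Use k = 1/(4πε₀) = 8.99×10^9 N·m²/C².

Use a concentric Gaussian sphere at r = 0.0796 m (within the shell material, 0.0474 m < r < 0.107 m).
Enclosed charge is the volume from a to r: Q_enc = (4π/3)ρ(r³ − a³) = 5.566×10^-7 C.
By Gauss's law, ∮E·dA = E·4πr² = Q_enc/ε₀.
E = k|Q_enc|/r² = (8.99×10^9)(5.566×10^-7)/(0.0796)² = 7.90×10^5 N/C.

E = 7.90e5 V/m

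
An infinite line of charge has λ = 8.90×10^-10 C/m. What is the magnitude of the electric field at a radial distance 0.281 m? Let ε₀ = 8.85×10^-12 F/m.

Coaxial Gaussian cylinder, radius r = 0.281 m, length L.
Q_enc = λL, so λ_enc = 8.90×10^-10 C/m.
By Gauss's law (flux through the curved wall only), E·2πrL = λ_enc L/ε₀.
E = |λ_enc|/(2πε₀r) = (8.90×10^-10)/(2π·8.85×10^-12·0.281) = 57 N/C.

E = 57 N/C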